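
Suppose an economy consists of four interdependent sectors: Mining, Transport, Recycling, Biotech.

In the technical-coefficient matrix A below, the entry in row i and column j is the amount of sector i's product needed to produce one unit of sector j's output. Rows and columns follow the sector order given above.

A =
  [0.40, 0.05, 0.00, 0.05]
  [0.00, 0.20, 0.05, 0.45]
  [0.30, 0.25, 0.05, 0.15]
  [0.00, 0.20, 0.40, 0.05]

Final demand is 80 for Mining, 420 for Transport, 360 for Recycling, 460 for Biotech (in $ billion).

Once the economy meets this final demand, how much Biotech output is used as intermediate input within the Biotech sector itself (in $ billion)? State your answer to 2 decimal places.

I − A =
  [   0.60    -0.05     0.00    -0.05]
  [   0.00     0.80    -0.05    -0.45]
  [  -0.30    -0.25     0.95    -0.15]
  [   0.00    -0.20    -0.40     0.95]
Compute the cofactors C_ij = (−1)^(i+j)·(3×3 minor ij) of I−A; the adjugate is their transpose:
adj(I−A) = Cᵀ =
  [ 0.530125   0.056625   0.027875   0.059125]
  [ 0.068250   0.499500   0.136500   0.261750]
  [ 0.201000   0.177750   0.402000   0.158250]
  [ 0.099000   0.180000   0.198000   0.447750]
det(I−A) = Σ_j (I−A)_1j·C_1j = (0.60)(0.530125) + (-0.05)(0.068250) + (0.00)(0.201000) + (-0.05)(0.099000) = 0.3097125
(I − A)⁻¹ = adj(I−A) / det(I−A) ≈
  [   1.7117     0.1828     0.0900     0.1909]
  [   0.2204     1.6128     0.4407     0.8451]
  [   0.6490     0.5739     1.2980     0.5110]
  [   0.3197     0.5812     0.6393     1.4457]
First solve x = (I − A)⁻¹ d = adj(I−A)·d / det(I−A); in particular x_4 = (0.099000·80 + 0.180000·420 + 0.198000·360 + 0.447750·460) / 0.3097125 = 360.765 / 0.3097125 ≈ 1164.8384.
Intermediate flow from 4 to 4: z_44 = a_44 · x_4 = 0.05 × 360.765 / 0.3097125 = 18.03825 / 0.3097125 ≈ 58.24.

z_44 = 58.24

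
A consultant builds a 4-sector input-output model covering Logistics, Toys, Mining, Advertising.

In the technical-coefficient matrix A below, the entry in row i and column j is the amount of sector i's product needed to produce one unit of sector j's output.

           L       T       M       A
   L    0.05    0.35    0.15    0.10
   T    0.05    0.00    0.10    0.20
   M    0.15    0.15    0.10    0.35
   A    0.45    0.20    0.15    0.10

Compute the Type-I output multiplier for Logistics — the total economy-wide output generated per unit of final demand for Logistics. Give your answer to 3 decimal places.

I − A =
  [   0.95    -0.35    -0.15    -0.10]
  [  -0.05     1.00    -0.10    -0.20]
  [  -0.15    -0.15     0.90    -0.35]
  [  -0.45    -0.20    -0.15     0.90]
Compute the cofactors C_ij = (−1)^(i+j)·(3×3 minor ij) of I−A; the adjugate is their transpose:
adj(I−A) = Cᵀ =
  [ 0.696500   0.316125   0.188000   0.220750]
  [ 0.152625   0.633000   0.130500   0.208375]
  [ 0.310250   0.293375   0.723750   0.381125]
  [ 0.433875   0.347625   0.243625   0.796125]
det(I−A) = Σ_j (I−A)_1j·C_1j = (0.95)(0.696500) + (-0.35)(0.152625) + (-0.15)(0.310250) + (-0.10)(0.433875) = 0.51833125
(I − A)⁻¹ = adj(I−A) / det(I−A) ≈
  [   1.3437     0.6099     0.3627     0.4259]
  [   0.2945     1.2212     0.2518     0.4020]
  [   0.5986     0.5660     1.3963     0.7353]
  [   0.8371     0.6707     0.4700     1.5359]
The output multiplier for sector j is the column-j sum of the Leontief inverse (I − A)⁻¹ = adj(I−A) / det(I−A).
Column L of adj(I−A): (0.696500, 0.152625, 0.310250, 0.433875); det(I−A) = 0.51833125.
m_L = (0.696500 + 0.152625 + 0.310250 + 0.433875) / 0.51833125 = 1.59325 / 0.51833125 ≈ 3.074.

m_L = 3.074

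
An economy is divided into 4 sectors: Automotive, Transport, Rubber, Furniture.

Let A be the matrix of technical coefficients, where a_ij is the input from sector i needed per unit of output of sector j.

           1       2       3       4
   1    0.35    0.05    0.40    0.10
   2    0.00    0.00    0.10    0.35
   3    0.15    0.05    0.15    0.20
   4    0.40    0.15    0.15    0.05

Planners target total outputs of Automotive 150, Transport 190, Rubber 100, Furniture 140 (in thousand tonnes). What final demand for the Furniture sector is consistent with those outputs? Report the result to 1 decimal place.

d_4 = 29.5

I − A =
  [   0.65    -0.05    -0.40    -0.10]
  [   0.00     1.00    -0.10    -0.35]
  [  -0.15    -0.05     0.85    -0.20]
  [  -0.40    -0.15    -0.15     0.95]
d = (I − A) x:
  d_1 = (+0.65)·150 + (-0.05)·190 + (-0.40)·100 + (-0.10)·140 = 34.0
  d_2 = (+0.00)·150 + (+1.00)·190 + (-0.10)·100 + (-0.35)·140 = 131.0
  d_3 = (-0.15)·150 + (-0.05)·190 + (+0.85)·100 + (-0.20)·140 = 25.0
  d_4 = (-0.40)·150 + (-0.15)·190 + (-0.15)·100 + (+0.95)·140 = 29.5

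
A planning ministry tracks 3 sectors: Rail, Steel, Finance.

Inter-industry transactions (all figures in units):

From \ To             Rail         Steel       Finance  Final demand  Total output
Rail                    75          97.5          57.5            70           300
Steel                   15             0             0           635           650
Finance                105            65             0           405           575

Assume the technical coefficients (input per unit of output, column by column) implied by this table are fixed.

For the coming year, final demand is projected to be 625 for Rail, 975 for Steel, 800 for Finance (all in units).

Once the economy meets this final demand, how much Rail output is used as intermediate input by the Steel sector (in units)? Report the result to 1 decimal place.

z_12 = 155.4

Technical coefficients a_ij = z_ij / X_j:
  a_11 = 75/300 = 0.25, a_21 = 15/300 = 0.05, a_31 = 105/300 = 0.35
  a_12 = 97.5/650 = 0.15, a_22 = 0/650 = 0.00, a_32 = 65/650 = 0.10
  a_13 = 57.5/575 = 0.10, a_23 = 0/575 = 0.00, a_33 = 0/575 = 0.00
I − A =
  [   0.75    -0.15    -0.10]
  [  -0.05     1.00     0.00]
  [  -0.35    -0.10     1.00]
Cofactors of I−A, C_ij = (−1)^(i+j)·(minor ij) (rows/columns in the sector order above):
  C_11 = (1.00)(1.00) − (0.00)(-0.10) = 1.0000
  C_12 = −[(-0.05)(1.00) − (0.00)(-0.35)] = 0.0500
  C_13 = (-0.05)(-0.10) − (1.00)(-0.35) = 0.3550
  C_21 = −[(-0.15)(1.00) − (-0.10)(-0.10)] = 0.1600
  C_22 = (0.75)(1.00) − (-0.10)(-0.35) = 0.7150
  C_23 = −[(0.75)(-0.10) − (-0.15)(-0.35)] = 0.1275
  C_31 = (-0.15)(0.00) − (-0.10)(1.00) = 0.1000
  C_32 = −[(0.75)(0.00) − (-0.10)(-0.05)] = 0.0050
  C_33 = (0.75)(1.00) − (-0.15)(-0.05) = 0.7425
det(I−A) = Σ_j (I−A)_1j·C_1j = (0.75)(1.0000) + (-0.15)(0.0500) + (-0.10)(0.3550) = 0.7070
adj(I−A) = Cᵀ =
  [ 1.0000   0.1600   0.1000]
  [ 0.0500   0.7150   0.0050]
  [ 0.3550   0.1275   0.7425]
(I − A)⁻¹ = adj(I−A) / det(I−A) ≈
  [   1.4144     0.2263     0.1414]
  [   0.0707     1.0113     0.0071]
  [   0.5021     0.1803     1.0502]
First solve x = (I − A)⁻¹ d = adj(I−A)·d / det(I−A); in particular x_2 = (0.0500·625 + 0.7150·975 + 0.0050·800) / 0.7070 = 732.375 / 0.7070 ≈ 1035.891.
Intermediate flow from 1 to 2: z_12 = a_12 · x_2 = 0.15 × 732.375 / 0.7070 = 109.85625 / 0.7070 ≈ 155.4.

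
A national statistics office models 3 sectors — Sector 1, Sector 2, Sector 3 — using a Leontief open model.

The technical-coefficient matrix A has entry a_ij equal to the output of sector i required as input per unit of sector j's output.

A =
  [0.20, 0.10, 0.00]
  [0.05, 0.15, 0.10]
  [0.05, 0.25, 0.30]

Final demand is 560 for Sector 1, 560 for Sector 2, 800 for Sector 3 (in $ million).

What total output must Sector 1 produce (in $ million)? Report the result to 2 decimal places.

I − A =
  [   0.80    -0.10     0.00]
  [  -0.05     0.85    -0.10]
  [  -0.05    -0.25     0.70]
Cofactors of I−A, C_ij = (−1)^(i+j)·(minor ij) (rows/columns in the sector order above):
  C_11 = (0.85)(0.70) − (-0.10)(-0.25) = 0.5700
  C_12 = −[(-0.05)(0.70) − (-0.10)(-0.05)] = 0.0400
  C_13 = (-0.05)(-0.25) − (0.85)(-0.05) = 0.0550
  C_21 = −[(-0.10)(0.70) − (0.00)(-0.25)] = 0.0700
  C_22 = (0.80)(0.70) − (0.00)(-0.05) = 0.5600
  C_23 = −[(0.80)(-0.25) − (-0.10)(-0.05)] = 0.2050
  C_31 = (-0.10)(-0.10) − (0.00)(0.85) = 0.0100
  C_32 = −[(0.80)(-0.10) − (0.00)(-0.05)] = 0.0800
  C_33 = (0.80)(0.85) − (-0.10)(-0.05) = 0.6750
det(I−A) = Σ_j (I−A)_1j·C_1j = (0.80)(0.5700) + (-0.10)(0.0400) + (0.00)(0.0550) = 0.4520
adj(I−A) = Cᵀ =
  [ 0.5700   0.0700   0.0100]
  [ 0.0400   0.5600   0.0800]
  [ 0.0550   0.2050   0.6750]
(I − A)⁻¹ = adj(I−A) / det(I−A) ≈
  [   1.2611     0.1549     0.0221]
  [   0.0885     1.2389     0.1770]
  [   0.1217     0.4535     1.4934]
x = (I − A)⁻¹ d = adj(I−A)·d / det(I−A), with det(I−A) = 0.4520:
  x_1 = (0.5700·560 + 0.0700·560 + 0.0100·800) / 0.4520 = 366.40 / 0.4520 ≈ 810.62
  x_2 = (0.0400·560 + 0.5600·560 + 0.0800·800) / 0.4520 = 400.00 / 0.4520 ≈ 884.96
  x_3 = (0.0550·560 + 0.2050·560 + 0.6750·800) / 0.4520 = 685.60 / 0.4520 ≈ 1516.81

x_1 = 810.62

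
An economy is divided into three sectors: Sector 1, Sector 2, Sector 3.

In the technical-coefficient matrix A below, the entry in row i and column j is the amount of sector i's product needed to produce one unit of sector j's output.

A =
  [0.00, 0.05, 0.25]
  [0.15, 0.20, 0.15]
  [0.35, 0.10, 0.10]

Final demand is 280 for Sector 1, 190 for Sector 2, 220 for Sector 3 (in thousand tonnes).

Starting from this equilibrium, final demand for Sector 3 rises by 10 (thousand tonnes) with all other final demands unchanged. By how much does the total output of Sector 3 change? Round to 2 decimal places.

I − A =
  [   1.00    -0.05    -0.25]
  [  -0.15     0.80    -0.15]
  [  -0.35    -0.10     0.90]
Cofactors of I−A, C_ij = (−1)^(i+j)·(minor ij) (rows/columns in the sector order above):
  C_11 = (0.80)(0.90) − (-0.15)(-0.10) = 0.7050
  C_12 = −[(-0.15)(0.90) − (-0.15)(-0.35)] = 0.1875
  C_13 = (-0.15)(-0.10) − (0.80)(-0.35) = 0.2950
  C_21 = −[(-0.05)(0.90) − (-0.25)(-0.10)] = 0.0700
  C_22 = (1.00)(0.90) − (-0.25)(-0.35) = 0.8125
  C_23 = −[(1.00)(-0.10) − (-0.05)(-0.35)] = 0.1175
  C_31 = (-0.05)(-0.15) − (-0.25)(0.80) = 0.2075
  C_32 = −[(1.00)(-0.15) − (-0.25)(-0.15)] = 0.1875
  C_33 = (1.00)(0.80) − (-0.05)(-0.15) = 0.7925
det(I−A) = Σ_j (I−A)_1j·C_1j = (1.00)(0.7050) + (-0.05)(0.1875) + (-0.25)(0.2950) = 0.621875
adj(I−A) = Cᵀ =
  [ 0.7050   0.0700   0.2075]
  [ 0.1875   0.8125   0.1875]
  [ 0.2950   0.1175   0.7925]
(I − A)⁻¹ = adj(I−A) / det(I−A) ≈
  [   1.1337     0.1126     0.3337]
  [   0.3015     1.3065     0.3015]
  [   0.4744     0.1889     1.2744]
Δx = (I − A)⁻¹ Δd with Δd having +10 in the Sector 3 component and 0 elsewhere.
So Δx_3 = L_33 · (+10), where L_33 = adj(I−A)_33 / det(I−A) = 0.7925 / 0.621875.
Δx_3 = 0.7925 × (+10) / 0.621875 = 7.925 / 0.621875 ≈ 12.74.

Δx_3 = 12.74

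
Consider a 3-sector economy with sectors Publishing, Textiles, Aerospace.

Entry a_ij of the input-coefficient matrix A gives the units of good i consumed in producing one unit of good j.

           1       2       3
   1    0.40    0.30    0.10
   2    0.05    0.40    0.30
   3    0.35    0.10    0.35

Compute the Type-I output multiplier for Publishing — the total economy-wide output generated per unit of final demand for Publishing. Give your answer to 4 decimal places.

I − A =
  [   0.60    -0.30    -0.10]
  [  -0.05     0.60    -0.30]
  [  -0.35    -0.10     0.65]
Cofactors of I−A, C_ij = (−1)^(i+j)·(minor ij) (rows/columns in the sector order above):
  C_11 = (0.60)(0.65) − (-0.30)(-0.10) = 0.3600
  C_12 = −[(-0.05)(0.65) − (-0.30)(-0.35)] = 0.1375
  C_13 = (-0.05)(-0.10) − (0.60)(-0.35) = 0.2150
  C_21 = −[(-0.30)(0.65) − (-0.10)(-0.10)] = 0.2050
  C_22 = (0.60)(0.65) − (-0.10)(-0.35) = 0.3550
  C_23 = −[(0.60)(-0.10) − (-0.30)(-0.35)] = 0.1650
  C_31 = (-0.30)(-0.30) − (-0.10)(0.60) = 0.1500
  C_32 = −[(0.60)(-0.30) − (-0.10)(-0.05)] = 0.1850
  C_33 = (0.60)(0.60) − (-0.30)(-0.05) = 0.3450
det(I−A) = Σ_j (I−A)_1j·C_1j = (0.60)(0.3600) + (-0.30)(0.1375) + (-0.10)(0.2150) = 0.15325
adj(I−A) = Cᵀ =
  [ 0.3600   0.2050   0.1500]
  [ 0.1375   0.3550   0.1850]
  [ 0.2150   0.1650   0.3450]
(I − A)⁻¹ = adj(I−A) / det(I−A) ≈
  [   2.34910     1.33768     0.97879]
  [   0.89723     2.31648     1.20718]
  [   1.40294     1.07667     2.25122]
The output multiplier for sector j is the column-j sum of the Leontief inverse (I − A)⁻¹ = adj(I−A) / det(I−A).
Column 1 of adj(I−A): (0.3600, 0.1375, 0.2150); det(I−A) = 0.15325.
m_1 = (0.3600 + 0.1375 + 0.2150) / 0.15325 = 0.7125 / 0.15325 ≈ 4.6493.

m_1 = 4.6493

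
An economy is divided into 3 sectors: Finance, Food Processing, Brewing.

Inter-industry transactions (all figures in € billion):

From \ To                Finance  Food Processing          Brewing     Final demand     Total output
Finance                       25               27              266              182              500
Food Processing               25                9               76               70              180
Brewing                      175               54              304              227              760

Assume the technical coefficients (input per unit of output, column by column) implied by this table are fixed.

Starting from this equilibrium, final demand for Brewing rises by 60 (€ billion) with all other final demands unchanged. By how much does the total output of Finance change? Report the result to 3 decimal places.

Δx_1 = 54.635

Technical coefficients a_ij = z_ij / X_j:
  a_11 = 25/500 = 0.05, a_21 = 25/500 = 0.05, a_31 = 175/500 = 0.35
  a_12 = 27/180 = 0.15, a_22 = 9/180 = 0.05, a_32 = 54/180 = 0.30
  a_13 = 266/760 = 0.35, a_23 = 76/760 = 0.10, a_33 = 304/760 = 0.40
I − A =
  [   0.95    -0.15    -0.35]
  [  -0.05     0.95    -0.10]
  [  -0.35    -0.30     0.60]
Cofactors of I−A, C_ij = (−1)^(i+j)·(minor ij) (rows/columns in the sector order above):
  C_11 = (0.95)(0.60) − (-0.10)(-0.30) = 0.5400
  C_12 = −[(-0.05)(0.60) − (-0.10)(-0.35)] = 0.0650
  C_13 = (-0.05)(-0.30) − (0.95)(-0.35) = 0.3475
  C_21 = −[(-0.15)(0.60) − (-0.35)(-0.30)] = 0.1950
  C_22 = (0.95)(0.60) − (-0.35)(-0.35) = 0.4475
  C_23 = −[(0.95)(-0.30) − (-0.15)(-0.35)] = 0.3375
  C_31 = (-0.15)(-0.10) − (-0.35)(0.95) = 0.3475
  C_32 = −[(0.95)(-0.10) − (-0.35)(-0.05)] = 0.1125
  C_33 = (0.95)(0.95) − (-0.15)(-0.05) = 0.8950
det(I−A) = Σ_j (I−A)_1j·C_1j = (0.95)(0.5400) + (-0.15)(0.0650) + (-0.35)(0.3475) = 0.381625
adj(I−A) = Cᵀ =
  [ 0.5400   0.1950   0.3475]
  [ 0.0650   0.4475   0.1125]
  [ 0.3475   0.3375   0.8950]
(I − A)⁻¹ = adj(I−A) / det(I−A) ≈
  [   1.4150     0.5110     0.9106]
  [   0.1703     1.1726     0.2948]
  [   0.9106     0.8844     2.3452]
Δx = (I − A)⁻¹ Δd with Δd having +60 in the Brewing component and 0 elsewhere.
So Δx_1 = L_13 · (+60), where L_13 = adj(I−A)_13 / det(I−A) = 0.3475 / 0.381625.
Δx_1 = 0.3475 × (+60) / 0.381625 = 20.85 / 0.381625 ≈ 54.635.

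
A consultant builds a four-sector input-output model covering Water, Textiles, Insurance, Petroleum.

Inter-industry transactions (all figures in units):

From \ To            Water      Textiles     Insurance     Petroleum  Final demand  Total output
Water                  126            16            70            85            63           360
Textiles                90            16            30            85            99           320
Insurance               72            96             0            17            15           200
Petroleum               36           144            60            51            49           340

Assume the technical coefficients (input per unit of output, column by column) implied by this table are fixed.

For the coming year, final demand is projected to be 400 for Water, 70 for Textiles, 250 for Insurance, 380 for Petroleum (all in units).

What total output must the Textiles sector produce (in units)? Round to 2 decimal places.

x_T = 1202.34

Technical coefficients a_ij = z_ij / X_j:
  a_WW = 126/360 = 0.35, a_TW = 90/360 = 0.25, a_IW = 72/360 = 0.20, a_PW = 36/360 = 0.10
  a_WT = 16/320 = 0.05, a_TT = 16/320 = 0.05, a_IT = 96/320 = 0.30, a_PT = 144/320 = 0.45
  a_WI = 70/200 = 0.35, a_TI = 30/200 = 0.15, a_II = 0/200 = 0.00, a_PI = 60/200 = 0.30
  a_WP = 85/340 = 0.25, a_TP = 85/340 = 0.25, a_IP = 17/340 = 0.05, a_PP = 51/340 = 0.15
I − A =
  [   0.65    -0.05    -0.35    -0.25]
  [  -0.25     0.95    -0.15    -0.25]
  [  -0.20    -0.30     1.00    -0.05]
  [  -0.10    -0.45    -0.30     0.85]
Compute the cofactors C_ij = (−1)^(i+j)·(3×3 minor ij) of I−A; the adjugate is their transpose:
adj(I−A) = Cᵀ =
  [ 0.616625   0.273875   0.341500   0.282000]
  [ 0.275000   0.441500   0.229750   0.224250]
  [ 0.220625   0.204125   0.388000   0.147750]
  [ 0.296000   0.338000   0.298750   0.481500]
det(I−A) = Σ_j (I−A)_1j·C_1j = (0.65)(0.616625) + (-0.05)(0.275000) + (-0.35)(0.220625) + (-0.25)(0.296000) = 0.2358375
(I − A)⁻¹ = adj(I−A) / det(I−A) ≈
  [   2.6146     1.1613     1.4480     1.1957]
  [   1.1661     1.8721     0.9742     0.9509]
  [   0.9355     0.8655     1.6452     0.6265]
  [   1.2551     1.4332     1.2668     2.0417]
x = (I − A)⁻¹ d = adj(I−A)·d / det(I−A), with det(I−A) = 0.2358375:
  x_W = (0.616625·400 + 0.273875·70 + 0.341500·250 + 0.282000·380) / 0.2358375 = 458.35625 / 0.2358375 ≈ 1943.53
  x_T = (0.275000·400 + 0.441500·70 + 0.229750·250 + 0.224250·380) / 0.2358375 = 283.5575 / 0.2358375 ≈ 1202.34
  x_I = (0.220625·400 + 0.204125·70 + 0.388000·250 + 0.147750·380) / 0.2358375 = 255.68375 / 0.2358375 ≈ 1084.15
  x_P = (0.296000·400 + 0.338000·70 + 0.298750·250 + 0.481500·380) / 0.2358375 = 399.7175 / 0.2358375 ≈ 1694.89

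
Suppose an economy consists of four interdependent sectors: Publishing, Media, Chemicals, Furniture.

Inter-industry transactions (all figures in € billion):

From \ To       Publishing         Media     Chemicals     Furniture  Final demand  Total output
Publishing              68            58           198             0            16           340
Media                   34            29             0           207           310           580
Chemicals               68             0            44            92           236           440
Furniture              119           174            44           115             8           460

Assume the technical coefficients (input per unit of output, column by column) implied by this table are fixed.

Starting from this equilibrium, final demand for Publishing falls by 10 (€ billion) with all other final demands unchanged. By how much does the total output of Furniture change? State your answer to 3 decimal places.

Δx_F = -11.728

Technical coefficients a_ij = z_ij / X_j:
  a_PP = 68/340 = 0.20, a_MP = 34/340 = 0.10, a_CP = 68/340 = 0.20, a_FP = 119/340 = 0.35
  a_PM = 58/580 = 0.10, a_MM = 29/580 = 0.05, a_CM = 0/580 = 0.00, a_FM = 174/580 = 0.30
  a_PC = 198/440 = 0.45, a_MC = 0/440 = 0.00, a_CC = 44/440 = 0.10, a_FC = 44/440 = 0.10
  a_PF = 0/460 = 0.00, a_MF = 207/460 = 0.45, a_CF = 92/460 = 0.20, a_FF = 115/460 = 0.25
I − A =
  [   0.80    -0.10    -0.45     0.00]
  [  -0.10     0.95     0.00    -0.45]
  [  -0.20     0.00     0.90    -0.20]
  [  -0.35    -0.30    -0.10     0.75]
Compute the cofactors C_ij = (−1)^(i+j)·(3×3 minor ij) of I−A; the adjugate is their transpose:
adj(I−A) = Cᵀ =
  [ 0.500750   0.092500   0.264375   0.126000]
  [ 0.216250   0.425000   0.140625   0.292500]
  [ 0.188000   0.070000   0.438750   0.159000]
  [ 0.345250   0.222500   0.238125   0.589500]
det(I−A) = Σ_j (I−A)_1j·C_1j = (0.80)(0.500750) + (-0.10)(0.216250) + (-0.45)(0.188000) + (0.00)(0.345250) = 0.294375
(I − A)⁻¹ = adj(I−A) / det(I−A) ≈
  [   1.7011     0.3142     0.8981     0.4280]
  [   0.7346     1.4437     0.4777     0.9936]
  [   0.6386     0.2378     1.4904     0.5401]
  [   1.1728     0.7558     0.8089     2.0025]
Δx = (I − A)⁻¹ Δd with Δd having -10 in the Publishing component and 0 elsewhere.
So Δx_F = L_FP · (-10), where L_FP = adj(I−A)_FP / det(I−A) = 0.345250 / 0.294375.
Δx_F = 0.345250 × (-10) / 0.294375 = -3.4525 / 0.294375 ≈ -11.728.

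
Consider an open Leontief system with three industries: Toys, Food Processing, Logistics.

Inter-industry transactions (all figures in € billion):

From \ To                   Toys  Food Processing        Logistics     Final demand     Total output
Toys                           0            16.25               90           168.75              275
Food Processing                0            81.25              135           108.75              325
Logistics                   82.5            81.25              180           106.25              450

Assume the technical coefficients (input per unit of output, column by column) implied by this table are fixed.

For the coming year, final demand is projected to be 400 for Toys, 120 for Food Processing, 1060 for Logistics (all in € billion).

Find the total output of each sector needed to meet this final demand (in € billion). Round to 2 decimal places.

x_T = 1027.65, x_F = 1286.64, x_L = 2816.59

Technical coefficients a_ij = z_ij / X_j:
  a_TT = 0/275 = 0.00, a_FT = 0/275 = 0.00, a_LT = 82.5/275 = 0.30
  a_TF = 16.25/325 = 0.05, a_FF = 81.25/325 = 0.25, a_LF = 81.25/325 = 0.25
  a_TL = 90/450 = 0.20, a_FL = 135/450 = 0.30, a_LL = 180/450 = 0.40
I − A =
  [   1.00    -0.05    -0.20]
  [   0.00     0.75    -0.30]
  [  -0.30    -0.25     0.60]
Cofactors of I−A, C_ij = (−1)^(i+j)·(minor ij) (rows/columns in the sector order above):
  C_11 = (0.75)(0.60) − (-0.30)(-0.25) = 0.3750
  C_12 = −[(0.00)(0.60) − (-0.30)(-0.30)] = 0.0900
  C_13 = (0.00)(-0.25) − (0.75)(-0.30) = 0.2250
  C_21 = −[(-0.05)(0.60) − (-0.20)(-0.25)] = 0.0800
  C_22 = (1.00)(0.60) − (-0.20)(-0.30) = 0.5400
  C_23 = −[(1.00)(-0.25) − (-0.05)(-0.30)] = 0.2650
  C_31 = (-0.05)(-0.30) − (-0.20)(0.75) = 0.1650
  C_32 = −[(1.00)(-0.30) − (-0.20)(0.00)] = 0.3000
  C_33 = (1.00)(0.75) − (-0.05)(0.00) = 0.7500
det(I−A) = Σ_j (I−A)_1j·C_1j = (1.00)(0.3750) + (-0.05)(0.0900) + (-0.20)(0.2250) = 0.3255
adj(I−A) = Cᵀ =
  [ 0.3750   0.0800   0.1650]
  [ 0.0900   0.5400   0.3000]
  [ 0.2250   0.2650   0.7500]
(I − A)⁻¹ = adj(I−A) / det(I−A) ≈
  [   1.1521     0.2458     0.5069]
  [   0.2765     1.6590     0.9217]
  [   0.6912     0.8141     2.3041]
x = (I − A)⁻¹ d = adj(I−A)·d / det(I−A), with det(I−A) = 0.3255:
  x_T = (0.3750·400 + 0.0800·120 + 0.1650·1060) / 0.3255 = 334.50 / 0.3255 ≈ 1027.65
  x_F = (0.0900·400 + 0.5400·120 + 0.3000·1060) / 0.3255 = 418.80 / 0.3255 ≈ 1286.64
  x_L = (0.2250·400 + 0.2650·120 + 0.7500·1060) / 0.3255 = 916.80 / 0.3255 ≈ 2816.59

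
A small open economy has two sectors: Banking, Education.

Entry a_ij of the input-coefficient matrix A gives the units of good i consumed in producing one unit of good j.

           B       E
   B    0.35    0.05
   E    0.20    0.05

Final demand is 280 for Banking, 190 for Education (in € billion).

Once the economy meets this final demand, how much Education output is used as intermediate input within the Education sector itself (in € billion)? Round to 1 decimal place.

z_EE = 14.8

I − A =
  [   0.65    -0.05]
  [  -0.20     0.95]
det(I−A) = (0.65)(0.95) − (-0.05)(-0.20) = 0.6075
adj(I−A) = [[0.95, 0.05], [0.20, 0.65]]
(I − A)⁻¹ = adj(I−A) / det(I−A) ≈
  [   1.5638     0.0823]
  [   0.3292     1.0700]
First solve x = (I − A)⁻¹ d = adj(I−A)·d / det(I−A); in particular x_E = (0.20·280 + 0.65·190) / 0.6075 = 179.50 / 0.6075 ≈ 295.473.
Intermediate flow from E to E: z_EE = a_EE · x_E = 0.05 × 179.50 / 0.6075 = 8.975 / 0.6075 ≈ 14.8.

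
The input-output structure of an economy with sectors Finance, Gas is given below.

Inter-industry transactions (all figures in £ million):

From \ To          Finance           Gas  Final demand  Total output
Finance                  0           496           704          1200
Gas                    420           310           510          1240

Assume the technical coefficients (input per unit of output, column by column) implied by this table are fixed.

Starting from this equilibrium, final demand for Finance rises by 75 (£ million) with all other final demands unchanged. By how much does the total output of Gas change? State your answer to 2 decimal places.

Δx_G = 43.03

Technical coefficients a_ij = z_ij / X_j:
  a_FF = 0/1200 = 0.00, a_GF = 420/1200 = 0.35
  a_FG = 496/1240 = 0.40, a_GG = 310/1240 = 0.25
I − A =
  [   1.00    -0.40]
  [  -0.35     0.75]
det(I−A) = (1.00)(0.75) − (-0.40)(-0.35) = 0.6100
adj(I−A) = [[0.75, 0.40], [0.35, 1.00]]
(I − A)⁻¹ = adj(I−A) / det(I−A) ≈
  [   1.2295     0.6557]
  [   0.5738     1.6393]
Δx = (I − A)⁻¹ Δd with Δd having +75 in the Finance component and 0 elsewhere.
So Δx_G = L_GF · (+75), where L_GF = adj(I−A)_GF / det(I−A) = 0.35 / 0.6100.
Δx_G = 0.35 × (+75) / 0.6100 = 26.25 / 0.6100 ≈ 43.03.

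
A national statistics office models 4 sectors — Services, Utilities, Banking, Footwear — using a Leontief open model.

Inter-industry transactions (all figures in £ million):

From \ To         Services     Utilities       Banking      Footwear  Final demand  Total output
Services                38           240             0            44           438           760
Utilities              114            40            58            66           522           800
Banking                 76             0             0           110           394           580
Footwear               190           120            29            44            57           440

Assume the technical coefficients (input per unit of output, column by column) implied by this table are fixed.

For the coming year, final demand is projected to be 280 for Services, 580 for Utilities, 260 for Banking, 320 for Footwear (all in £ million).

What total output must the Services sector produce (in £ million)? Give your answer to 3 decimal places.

x_1 = 646.478

Technical coefficients a_ij = z_ij / X_j:
  a_11 = 38/760 = 0.05, a_21 = 114/760 = 0.15, a_31 = 76/760 = 0.10, a_41 = 190/760 = 0.25
  a_12 = 240/800 = 0.30, a_22 = 40/800 = 0.05, a_32 = 0/800 = 0.00, a_42 = 120/800 = 0.15
  a_13 = 0/580 = 0.00, a_23 = 58/580 = 0.10, a_33 = 0/580 = 0.00, a_43 = 29/580 = 0.05
  a_14 = 44/440 = 0.10, a_24 = 66/440 = 0.15, a_34 = 110/440 = 0.25, a_44 = 44/440 = 0.10
I − A =
  [   0.95    -0.30     0.00    -0.10]
  [  -0.15     0.95    -0.10    -0.15]
  [  -0.10     0.00     1.00    -0.25]
  [  -0.25    -0.15    -0.05     0.90]
Compute the cofactors C_ij = (−1)^(i+j)·(3×3 minor ij) of I−A; the adjugate is their transpose:
adj(I−A) = Cᵀ =
  [ 0.816875   0.281250   0.035500   0.147500]
  [ 0.186625   0.817625   0.090875   0.182250]
  [ 0.148250   0.082875   0.713125   0.228375]
  [ 0.266250   0.219000   0.064625   0.854500]
det(I−A) = Σ_j (I−A)_1j·C_1j = (0.95)(0.816875) + (-0.30)(0.186625) + (0.00)(0.148250) + (-0.10)(0.266250) = 0.69341875
(I − A)⁻¹ = adj(I−A) / det(I−A) ≈
  [   1.1780     0.4056     0.0512     0.2127]
  [   0.2691     1.1791     0.1311     0.2628]
  [   0.2138     0.1195     1.0284     0.3293]
  [   0.3840     0.3158     0.0932     1.2323]
x = (I − A)⁻¹ d = adj(I−A)·d / det(I−A), with det(I−A) = 0.69341875:
  x_1 = (0.816875·280 + 0.281250·580 + 0.035500·260 + 0.147500·320) / 0.69341875 = 448.28 / 0.69341875 ≈ 646.478
  x_2 = (0.186625·280 + 0.817625·580 + 0.090875·260 + 0.182250·320) / 0.69341875 = 608.425 / 0.69341875 ≈ 877.428
  x_3 = (0.148250·280 + 0.082875·580 + 0.713125·260 + 0.228375·320) / 0.69341875 = 348.07 / 0.69341875 ≈ 501.962
  x_4 = (0.266250·280 + 0.219000·580 + 0.064625·260 + 0.854500·320) / 0.69341875 = 491.8125 / 0.69341875 ≈ 709.258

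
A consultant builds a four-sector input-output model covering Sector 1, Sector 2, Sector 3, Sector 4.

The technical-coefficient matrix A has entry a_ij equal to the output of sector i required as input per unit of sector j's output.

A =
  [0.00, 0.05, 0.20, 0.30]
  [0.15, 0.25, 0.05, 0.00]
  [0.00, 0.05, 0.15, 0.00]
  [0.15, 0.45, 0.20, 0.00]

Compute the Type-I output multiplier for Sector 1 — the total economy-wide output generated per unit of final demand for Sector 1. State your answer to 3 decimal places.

m_1 = 1.591

I − A =
  [   1.00    -0.05    -0.20    -0.30]
  [  -0.15     0.75    -0.05     0.00]
  [   0.00    -0.05     0.85     0.00]
  [  -0.15    -0.45    -0.20     1.00]
Compute the cofactors C_ij = (−1)^(i+j)·(3×3 minor ij) of I−A; the adjugate is their transpose:
adj(I−A) = Cᵀ =
  [ 0.635000   0.170250   0.204250   0.190500]
  [ 0.127500   0.811750   0.086750   0.038250]
  [ 0.007500   0.047750   0.688500   0.002250]
  [ 0.154125   0.400375   0.207375   0.627125]
det(I−A) = Σ_j (I−A)_1j·C_1j = (1.00)(0.635000) + (-0.05)(0.127500) + (-0.20)(0.007500) + (-0.30)(0.154125) = 0.5808875
(I − A)⁻¹ = adj(I−A) / det(I−A) ≈
  [   1.0932     0.2931     0.3516     0.3279]
  [   0.2195     1.3974     0.1493     0.0658]
  [   0.0129     0.0822     1.1853     0.0039]
  [   0.2653     0.6892     0.3570     1.0796]
The output multiplier for sector j is the column-j sum of the Leontief inverse (I − A)⁻¹ = adj(I−A) / det(I−A).
Column 1 of adj(I−A): (0.635000, 0.127500, 0.007500, 0.154125); det(I−A) = 0.5808875.
m_1 = (0.635000 + 0.127500 + 0.007500 + 0.154125) / 0.5808875 = 0.924125 / 0.5808875 ≈ 1.591.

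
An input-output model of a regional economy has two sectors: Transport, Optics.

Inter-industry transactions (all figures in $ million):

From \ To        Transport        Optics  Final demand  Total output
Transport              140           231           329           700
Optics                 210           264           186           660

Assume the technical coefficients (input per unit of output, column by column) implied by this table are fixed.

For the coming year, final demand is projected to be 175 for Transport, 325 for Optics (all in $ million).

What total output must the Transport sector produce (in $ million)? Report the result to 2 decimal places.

Technical coefficients a_ij = z_ij / X_j:
  a_11 = 140/700 = 0.20, a_21 = 210/700 = 0.30
  a_12 = 231/660 = 0.35, a_22 = 264/660 = 0.40
I − A =
  [   0.80    -0.35]
  [  -0.30     0.60]
det(I−A) = (0.80)(0.60) − (-0.35)(-0.30) = 0.3750
adj(I−A) = [[0.60, 0.35], [0.30, 0.80]]
(I − A)⁻¹ = adj(I−A) / det(I−A) ≈
  [   1.6000     0.9333]
  [   0.8000     2.1333]
x = (I − A)⁻¹ d = adj(I−A)·d / det(I−A), with det(I−A) = 0.3750:
  x_1 = (0.60·175 + 0.35·325) / 0.3750 = 218.75 / 0.3750 ≈ 583.33
  x_2 = (0.30·175 + 0.80·325) / 0.3750 = 312.50 / 0.3750 ≈ 833.33

x_1 = 583.33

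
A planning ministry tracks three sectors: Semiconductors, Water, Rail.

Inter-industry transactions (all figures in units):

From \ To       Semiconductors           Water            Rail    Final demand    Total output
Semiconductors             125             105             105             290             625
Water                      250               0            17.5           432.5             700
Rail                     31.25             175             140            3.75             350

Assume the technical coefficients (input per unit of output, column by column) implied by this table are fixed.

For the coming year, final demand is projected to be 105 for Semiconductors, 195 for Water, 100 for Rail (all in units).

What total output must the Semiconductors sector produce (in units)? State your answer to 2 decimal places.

Technical coefficients a_ij = z_ij / X_j:
  a_SS = 125/625 = 0.20, a_WS = 250/625 = 0.40, a_RS = 31.25/625 = 0.05
  a_SW = 105/700 = 0.15, a_WW = 0/700 = 0.00, a_RW = 175/700 = 0.25
  a_SR = 105/350 = 0.30, a_WR = 17.5/350 = 0.05, a_RR = 140/350 = 0.40
I − A =
  [   0.80    -0.15    -0.30]
  [  -0.40     1.00    -0.05]
  [  -0.05    -0.25     0.60]
Cofactors of I−A, C_ij = (−1)^(i+j)·(minor ij) (rows/columns in the sector order above):
  C_11 = (1.00)(0.60) − (-0.05)(-0.25) = 0.5875
  C_12 = −[(-0.40)(0.60) − (-0.05)(-0.05)] = 0.2425
  C_13 = (-0.40)(-0.25) − (1.00)(-0.05) = 0.1500
  C_21 = −[(-0.15)(0.60) − (-0.30)(-0.25)] = 0.1650
  C_22 = (0.80)(0.60) − (-0.30)(-0.05) = 0.4650
  C_23 = −[(0.80)(-0.25) − (-0.15)(-0.05)] = 0.2075
  C_31 = (-0.15)(-0.05) − (-0.30)(1.00) = 0.3075
  C_32 = −[(0.80)(-0.05) − (-0.30)(-0.40)] = 0.1600
  C_33 = (0.80)(1.00) − (-0.15)(-0.40) = 0.7400
det(I−A) = Σ_j (I−A)_1j·C_1j = (0.80)(0.5875) + (-0.15)(0.2425) + (-0.30)(0.1500) = 0.388625
adj(I−A) = Cᵀ =
  [ 0.5875   0.1650   0.3075]
  [ 0.2425   0.4650   0.1600]
  [ 0.1500   0.2075   0.7400]
(I − A)⁻¹ = adj(I−A) / det(I−A) ≈
  [   1.5117     0.4246     0.7913]
  [   0.6240     1.1965     0.4117]
  [   0.3860     0.5339     1.9041]
x = (I − A)⁻¹ d = adj(I−A)·d / det(I−A), with det(I−A) = 0.388625:
  x_S = (0.5875·105 + 0.1650·195 + 0.3075·100) / 0.388625 = 124.6125 / 0.388625 ≈ 320.65
  x_W = (0.2425·105 + 0.4650·195 + 0.1600·100) / 0.388625 = 132.1375 / 0.388625 ≈ 340.01
  x_R = (0.1500·105 + 0.2075·195 + 0.7400·100) / 0.388625 = 130.2125 / 0.388625 ≈ 335.06

x_S = 320.65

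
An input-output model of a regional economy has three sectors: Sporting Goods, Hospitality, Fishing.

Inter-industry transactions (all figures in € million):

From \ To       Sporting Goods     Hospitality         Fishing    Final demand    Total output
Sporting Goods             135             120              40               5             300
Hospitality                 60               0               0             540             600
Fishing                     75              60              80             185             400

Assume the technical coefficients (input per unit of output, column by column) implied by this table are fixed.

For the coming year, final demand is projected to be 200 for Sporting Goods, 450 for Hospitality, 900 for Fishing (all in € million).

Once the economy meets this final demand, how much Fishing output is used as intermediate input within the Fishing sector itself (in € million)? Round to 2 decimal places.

z_FF = 294.09

Technical coefficients a_ij = z_ij / X_j:
  a_SS = 135/300 = 0.45, a_HS = 60/300 = 0.20, a_FS = 75/300 = 0.25
  a_SH = 120/600 = 0.20, a_HH = 0/600 = 0.00, a_FH = 60/600 = 0.10
  a_SF = 40/400 = 0.10, a_HF = 0/400 = 0.00, a_FF = 80/400 = 0.20
I − A =
  [   0.55    -0.20    -0.10]
  [  -0.20     1.00     0.00]
  [  -0.25    -0.10     0.80]
Cofactors of I−A, C_ij = (−1)^(i+j)·(minor ij) (rows/columns in the sector order above):
  C_11 = (1.00)(0.80) − (0.00)(-0.10) = 0.8000
  C_12 = −[(-0.20)(0.80) − (0.00)(-0.25)] = 0.1600
  C_13 = (-0.20)(-0.10) − (1.00)(-0.25) = 0.2700
  C_21 = −[(-0.20)(0.80) − (-0.10)(-0.10)] = 0.1700
  C_22 = (0.55)(0.80) − (-0.10)(-0.25) = 0.4150
  C_23 = −[(0.55)(-0.10) − (-0.20)(-0.25)] = 0.1050
  C_31 = (-0.20)(0.00) − (-0.10)(1.00) = 0.1000
  C_32 = −[(0.55)(0.00) − (-0.10)(-0.20)] = 0.0200
  C_33 = (0.55)(1.00) − (-0.20)(-0.20) = 0.5100
det(I−A) = Σ_j (I−A)_1j·C_1j = (0.55)(0.8000) + (-0.20)(0.1600) + (-0.10)(0.2700) = 0.3810
adj(I−A) = Cᵀ =
  [ 0.8000   0.1700   0.1000]
  [ 0.1600   0.4150   0.0200]
  [ 0.2700   0.1050   0.5100]
(I − A)⁻¹ = adj(I−A) / det(I−A) ≈
  [   2.0997     0.4462     0.2625]
  [   0.4199     1.0892     0.0525]
  [   0.7087     0.2756     1.3386]
First solve x = (I − A)⁻¹ d = adj(I−A)·d / det(I−A); in particular x_F = (0.2700·200 + 0.1050·450 + 0.5100·900) / 0.3810 = 560.25 / 0.3810 ≈ 1470.4724.
Intermediate flow from F to F: z_FF = a_FF · x_F = 0.20 × 560.25 / 0.3810 = 112.05 / 0.3810 ≈ 294.09.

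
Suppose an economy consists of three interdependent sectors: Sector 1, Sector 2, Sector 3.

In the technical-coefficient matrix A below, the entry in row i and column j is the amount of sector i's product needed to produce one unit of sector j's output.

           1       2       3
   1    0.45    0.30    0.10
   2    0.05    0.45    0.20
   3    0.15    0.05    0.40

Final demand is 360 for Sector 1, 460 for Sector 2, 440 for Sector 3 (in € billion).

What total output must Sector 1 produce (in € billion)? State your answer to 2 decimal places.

x_1 = 1678.26

I − A =
  [   0.55    -0.30    -0.10]
  [  -0.05     0.55    -0.20]
  [  -0.15    -0.05     0.60]
Cofactors of I−A, C_ij = (−1)^(i+j)·(minor ij) (rows/columns in the sector order above):
  C_11 = (0.55)(0.60) − (-0.20)(-0.05) = 0.3200
  C_12 = −[(-0.05)(0.60) − (-0.20)(-0.15)] = 0.0600
  C_13 = (-0.05)(-0.05) − (0.55)(-0.15) = 0.0850
  C_21 = −[(-0.30)(0.60) − (-0.10)(-0.05)] = 0.1850
  C_22 = (0.55)(0.60) − (-0.10)(-0.15) = 0.3150
  C_23 = −[(0.55)(-0.05) − (-0.30)(-0.15)] = 0.0725
  C_31 = (-0.30)(-0.20) − (-0.10)(0.55) = 0.1150
  C_32 = −[(0.55)(-0.20) − (-0.10)(-0.05)] = 0.1150
  C_33 = (0.55)(0.55) − (-0.30)(-0.05) = 0.2875
det(I−A) = Σ_j (I−A)_1j·C_1j = (0.55)(0.3200) + (-0.30)(0.0600) + (-0.10)(0.0850) = 0.1495
adj(I−A) = Cᵀ =
  [ 0.3200   0.1850   0.1150]
  [ 0.0600   0.3150   0.1150]
  [ 0.0850   0.0725   0.2875]
(I − A)⁻¹ = adj(I−A) / det(I−A) ≈
  [   2.1405     1.2375     0.7692]
  [   0.4013     2.1070     0.7692]
  [   0.5686     0.4849     1.9231]
x = (I − A)⁻¹ d = adj(I−A)·d / det(I−A), with det(I−A) = 0.1495:
  x_1 = (0.3200·360 + 0.1850·460 + 0.1150·440) / 0.1495 = 250.90 / 0.1495 ≈ 1678.26
  x_2 = (0.0600·360 + 0.3150·460 + 0.1150·440) / 0.1495 = 217.10 / 0.1495 ≈ 1452.17
  x_3 = (0.0850·360 + 0.0725·460 + 0.2875·440) / 0.1495 = 190.45 / 0.1495 ≈ 1273.91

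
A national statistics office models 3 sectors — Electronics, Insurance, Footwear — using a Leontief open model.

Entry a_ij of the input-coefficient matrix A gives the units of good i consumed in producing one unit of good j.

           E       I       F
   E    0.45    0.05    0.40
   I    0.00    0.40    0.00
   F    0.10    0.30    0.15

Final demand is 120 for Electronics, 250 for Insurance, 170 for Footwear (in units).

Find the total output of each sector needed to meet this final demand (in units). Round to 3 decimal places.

I − A =
  [   0.55    -0.05    -0.40]
  [   0.00     0.60     0.00]
  [  -0.10    -0.30     0.85]
Cofactors of I−A, C_ij = (−1)^(i+j)·(minor ij) (rows/columns in the sector order above):
  C_11 = (0.60)(0.85) − (0.00)(-0.30) = 0.5100
  C_12 = −[(0.00)(0.85) − (0.00)(-0.10)] = 0.0000
  C_13 = (0.00)(-0.30) − (0.60)(-0.10) = 0.0600
  C_21 = −[(-0.05)(0.85) − (-0.40)(-0.30)] = 0.1625
  C_22 = (0.55)(0.85) − (-0.40)(-0.10) = 0.4275
  C_23 = −[(0.55)(-0.30) − (-0.05)(-0.10)] = 0.1700
  C_31 = (-0.05)(0.00) − (-0.40)(0.60) = 0.2400
  C_32 = −[(0.55)(0.00) − (-0.40)(0.00)] = 0.0000
  C_33 = (0.55)(0.60) − (-0.05)(0.00) = 0.3300
det(I−A) = Σ_j (I−A)_1j·C_1j = (0.55)(0.5100) + (-0.05)(0.0000) + (-0.40)(0.0600) = 0.2565
adj(I−A) = Cᵀ =
  [ 0.5100   0.1625   0.2400]
  [ 0.0000   0.4275   0.0000]
  [ 0.0600   0.1700   0.3300]
(I − A)⁻¹ = adj(I−A) / det(I−A) ≈
  [   1.9883     0.6335     0.9357]
  [   0.0000     1.6667     0.0000]
  [   0.2339     0.6628     1.2865]
x = (I − A)⁻¹ d = adj(I−A)·d / det(I−A), with det(I−A) = 0.2565:
  x_E = (0.5100·120 + 0.1625·250 + 0.2400·170) / 0.2565 = 142.625 / 0.2565 ≈ 556.043
  x_I = (0.0000·120 + 0.4275·250 + 0.0000·170) / 0.2565 = 106.875 / 0.2565 ≈ 416.667
  x_F = (0.0600·120 + 0.1700·250 + 0.3300·170) / 0.2565 = 105.80 / 0.2565 ≈ 412.476

x_E = 556.043, x_I = 416.667, x_F = 412.476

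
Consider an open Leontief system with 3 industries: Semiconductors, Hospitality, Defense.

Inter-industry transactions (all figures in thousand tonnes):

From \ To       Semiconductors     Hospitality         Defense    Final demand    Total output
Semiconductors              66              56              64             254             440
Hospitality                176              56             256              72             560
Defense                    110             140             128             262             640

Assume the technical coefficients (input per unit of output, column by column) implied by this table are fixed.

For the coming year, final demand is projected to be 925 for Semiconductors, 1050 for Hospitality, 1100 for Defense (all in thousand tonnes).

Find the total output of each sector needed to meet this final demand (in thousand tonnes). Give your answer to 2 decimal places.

Technical coefficients a_ij = z_ij / X_j:
  a_SS = 66/440 = 0.15, a_HS = 176/440 = 0.40, a_DS = 110/440 = 0.25
  a_SH = 56/560 = 0.10, a_HH = 56/560 = 0.10, a_DH = 140/560 = 0.25
  a_SD = 64/640 = 0.10, a_HD = 256/640 = 0.40, a_DD = 128/640 = 0.20
I − A =
  [   0.85    -0.10    -0.10]
  [  -0.40     0.90    -0.40]
  [  -0.25    -0.25     0.80]
Cofactors of I−A, C_ij = (−1)^(i+j)·(minor ij) (rows/columns in the sector order above):
  C_11 = (0.90)(0.80) − (-0.40)(-0.25) = 0.6200
  C_12 = −[(-0.40)(0.80) − (-0.40)(-0.25)] = 0.4200
  C_13 = (-0.40)(-0.25) − (0.90)(-0.25) = 0.3250
  C_21 = −[(-0.10)(0.80) − (-0.10)(-0.25)] = 0.1050
  C_22 = (0.85)(0.80) − (-0.10)(-0.25) = 0.6550
  C_23 = −[(0.85)(-0.25) − (-0.10)(-0.25)] = 0.2375
  C_31 = (-0.10)(-0.40) − (-0.10)(0.90) = 0.1300
  C_32 = −[(0.85)(-0.40) − (-0.10)(-0.40)] = 0.3800
  C_33 = (0.85)(0.90) − (-0.10)(-0.40) = 0.7250
det(I−A) = Σ_j (I−A)_1j·C_1j = (0.85)(0.6200) + (-0.10)(0.4200) + (-0.10)(0.3250) = 0.4525
adj(I−A) = Cᵀ =
  [ 0.6200   0.1050   0.1300]
  [ 0.4200   0.6550   0.3800]
  [ 0.3250   0.2375   0.7250]
(I − A)⁻¹ = adj(I−A) / det(I−A) ≈
  [   1.3702     0.2320     0.2873]
  [   0.9282     1.4475     0.8398]
  [   0.7182     0.5249     1.6022]
x = (I − A)⁻¹ d = adj(I−A)·d / det(I−A), with det(I−A) = 0.4525:
  x_S = (0.6200·925 + 0.1050·1050 + 0.1300·1100) / 0.4525 = 826.75 / 0.4525 ≈ 1827.07
  x_H = (0.4200·925 + 0.6550·1050 + 0.3800·1100) / 0.4525 = 1494.25 / 0.4525 ≈ 3302.21
  x_D = (0.3250·925 + 0.2375·1050 + 0.7250·1100) / 0.4525 = 1347.50 / 0.4525 ≈ 2977.90

x_S = 1827.07, x_H = 3302.21, x_D = 2977.90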